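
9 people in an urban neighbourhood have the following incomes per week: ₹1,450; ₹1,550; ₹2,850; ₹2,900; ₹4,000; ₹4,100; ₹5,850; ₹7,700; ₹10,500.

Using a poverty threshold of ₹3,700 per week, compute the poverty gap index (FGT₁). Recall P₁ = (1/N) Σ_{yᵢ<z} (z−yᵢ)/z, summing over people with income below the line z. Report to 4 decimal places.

0.1817

Incomes under z: ₹1,450, ₹1,550, ₹2,850, ₹2,900 (q = 4 of N = 9).
Relative gaps: (3700−1450)/3700 = 0.6081; (3700−1550)/3700 = 0.5811; (3700−2850)/3700 = 0.2297; (3700−2900)/3700 = 0.2162.
Σ = 1.635135. Dividing by the full population N = 9 gives P₁ = 0.1817.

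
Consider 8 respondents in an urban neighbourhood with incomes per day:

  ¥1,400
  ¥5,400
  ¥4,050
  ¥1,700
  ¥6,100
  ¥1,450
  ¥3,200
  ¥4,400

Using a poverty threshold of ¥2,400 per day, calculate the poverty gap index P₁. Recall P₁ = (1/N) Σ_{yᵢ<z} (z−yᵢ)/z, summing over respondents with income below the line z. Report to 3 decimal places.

0.138

Incomes under z: ¥1,400, ¥1,450, ¥1,700 (q = 3 of N = 8).
Normalized shortfalls: (2400−1400)/2400 = 0.4167; (2400−1450)/2400 = 0.3958; (2400−1700)/2400 = 0.2917.
Sum of shortfalls = 1.104167; P₁ averages over all N: 1.104167 / 8 = 0.138.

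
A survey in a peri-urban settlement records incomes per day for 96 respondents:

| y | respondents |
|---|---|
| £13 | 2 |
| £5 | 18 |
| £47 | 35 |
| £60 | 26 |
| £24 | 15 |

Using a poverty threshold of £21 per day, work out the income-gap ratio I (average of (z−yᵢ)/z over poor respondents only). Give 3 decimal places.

Below z: 18×£5, 2×£13 (q = 20 of N = 96).
Relative gaps: 0.7619 (×18), 0.3810 (×2); sum = 14.476190.
I averages over the q = 20 poor units only: 14.476190 / 20 = 0.724.

0.724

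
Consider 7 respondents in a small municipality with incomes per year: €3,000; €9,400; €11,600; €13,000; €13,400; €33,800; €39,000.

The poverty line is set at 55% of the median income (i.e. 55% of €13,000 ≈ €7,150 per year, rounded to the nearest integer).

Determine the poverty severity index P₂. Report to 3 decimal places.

0.048

Below z: €3,000 (q = 1 of N = 7).
Gap ratios (z−y)/z: (7150−3000)/7150 = 0.5804.
Squared: 0.3369.
Sum = 0.336887; P₂ = 0.336887 / 7 = 0.048.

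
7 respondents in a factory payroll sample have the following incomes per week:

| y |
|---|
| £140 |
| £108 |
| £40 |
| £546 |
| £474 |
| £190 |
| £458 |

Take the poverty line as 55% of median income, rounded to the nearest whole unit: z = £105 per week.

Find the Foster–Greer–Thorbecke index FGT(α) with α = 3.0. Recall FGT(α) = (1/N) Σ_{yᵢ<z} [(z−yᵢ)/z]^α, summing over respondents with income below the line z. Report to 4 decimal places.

Incomes under z: £40 (q = 1 of N = 7).
Gap ratios (z−y)/z: (105−40)/105 = 0.6190.
Raised to α = 3.0: 0.23723.
Sum = 0.237231; FGT(3.0) = 0.237231 / 7 = 0.0339.

0.0339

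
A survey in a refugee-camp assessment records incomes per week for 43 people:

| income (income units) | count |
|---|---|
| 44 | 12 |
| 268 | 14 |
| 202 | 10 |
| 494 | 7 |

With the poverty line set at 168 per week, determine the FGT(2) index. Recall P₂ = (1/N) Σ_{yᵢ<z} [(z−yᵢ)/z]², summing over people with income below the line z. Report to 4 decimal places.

Poor units: 12×44 (q = 12 of N = 43).
Relative gaps: (168−44)/168 = 0.7381 (×12).
Squared: 0.5448 (×12).
Sum = 6.537415; P₂ = 6.537415 / 43 = 0.1520.

0.1520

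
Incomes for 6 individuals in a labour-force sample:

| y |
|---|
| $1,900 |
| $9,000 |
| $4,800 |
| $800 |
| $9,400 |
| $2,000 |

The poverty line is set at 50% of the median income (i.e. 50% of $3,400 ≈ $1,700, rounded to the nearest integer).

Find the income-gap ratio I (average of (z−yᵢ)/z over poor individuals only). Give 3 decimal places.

0.529

Poor units: $800 (q = 1 of N = 6).
Shortfall ratios (z−y)/z: 0.5294; sum = 0.529412.
I averages over the q = 1 poor units only: 0.529412 / 1 = 0.529.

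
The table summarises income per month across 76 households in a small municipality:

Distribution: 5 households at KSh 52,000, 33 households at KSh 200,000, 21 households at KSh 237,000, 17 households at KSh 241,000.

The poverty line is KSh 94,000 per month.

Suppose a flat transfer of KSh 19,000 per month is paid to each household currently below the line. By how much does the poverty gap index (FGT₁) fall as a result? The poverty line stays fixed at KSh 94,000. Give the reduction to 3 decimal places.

0.013

Before: below the line — 5×KSh 52,000; poverty gap index (FGT₁) = 0.02940.
After the KSh 19,000 transfer: below the line — 5×KSh 71,000; poverty gap index (FGT₁) = 0.01610.
Reduction = 0.02940 − 0.01610 = 0.013.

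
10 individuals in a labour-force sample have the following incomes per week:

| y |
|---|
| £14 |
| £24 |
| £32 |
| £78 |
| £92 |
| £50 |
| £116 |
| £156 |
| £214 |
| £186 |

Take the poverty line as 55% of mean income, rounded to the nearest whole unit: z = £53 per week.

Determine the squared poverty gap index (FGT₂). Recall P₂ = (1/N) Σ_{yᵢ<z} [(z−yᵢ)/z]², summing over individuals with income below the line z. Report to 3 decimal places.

0.100

Incomes under z: £14, £24, £32, £50 (q = 4 of N = 10).
Shortfall ratios: (53−14)/53 = 0.7358; (53−24)/53 = 0.5472; (53−32)/53 = 0.3962; (53−50)/53 = 0.0566.
Squared: 0.5415; 0.2994; 0.1570; 0.0032.
Sum = 1.001068; P₂ = 1.001068 / 10 = 0.100.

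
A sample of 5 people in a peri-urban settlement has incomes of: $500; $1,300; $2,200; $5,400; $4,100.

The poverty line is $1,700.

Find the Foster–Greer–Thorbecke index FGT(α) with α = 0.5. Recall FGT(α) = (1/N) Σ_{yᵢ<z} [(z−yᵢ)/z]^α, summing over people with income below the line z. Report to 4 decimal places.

0.2650

Below the line: $500, $1,300 (q = 2 of N = 5).
Gap ratios (z−y)/z: (1700−500)/1700 = 0.7059; (1700−1300)/1700 = 0.2353.
Raised to α = 0.5: 0.84017; 0.48507.
Sum = 1.325239; FGT(0.5) = 1.325239 / 5 = 0.2650.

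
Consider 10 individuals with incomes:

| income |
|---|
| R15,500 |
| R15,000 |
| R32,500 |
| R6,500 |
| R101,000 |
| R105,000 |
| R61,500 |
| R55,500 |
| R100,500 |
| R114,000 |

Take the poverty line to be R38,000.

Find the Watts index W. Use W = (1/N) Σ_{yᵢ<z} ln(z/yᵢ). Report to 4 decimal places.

0.3748

Incomes under z: R6,500, R15,000, R15,500, R32,500 (q = 4 of N = 10).
Log shortfalls: ln(38000/6500) = 1.7658; ln(38000/15000) = 0.9295; ln(38000/15500) = 0.8967; ln(38000/32500) = 0.1563.
W = 3.748412 / 10 = 0.3748.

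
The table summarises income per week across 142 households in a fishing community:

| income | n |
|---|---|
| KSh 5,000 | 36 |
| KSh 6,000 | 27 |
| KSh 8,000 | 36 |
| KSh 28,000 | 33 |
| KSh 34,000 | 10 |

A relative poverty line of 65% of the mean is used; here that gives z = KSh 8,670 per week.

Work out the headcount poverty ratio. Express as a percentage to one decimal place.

99 of the 142 households have income below KSh 8,670.
H = 99/142 = 69.7%.

69.7%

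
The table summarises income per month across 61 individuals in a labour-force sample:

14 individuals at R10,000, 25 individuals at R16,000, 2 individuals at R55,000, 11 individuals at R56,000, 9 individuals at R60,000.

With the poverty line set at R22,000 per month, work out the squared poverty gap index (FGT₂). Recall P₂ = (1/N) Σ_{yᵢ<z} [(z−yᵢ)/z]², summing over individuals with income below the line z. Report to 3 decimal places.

0.099

Poor units: 14×R10,000, 25×R16,000 (q = 39 of N = 61).
Relative gaps: (22000−10000)/22000 = 0.5455 (×14); (22000−16000)/22000 = 0.2727 (×25).
Squared: 0.2975 (×14); 0.0744 (×25).
Sum = 6.024793; P₂ = 6.024793 / 61 = 0.099.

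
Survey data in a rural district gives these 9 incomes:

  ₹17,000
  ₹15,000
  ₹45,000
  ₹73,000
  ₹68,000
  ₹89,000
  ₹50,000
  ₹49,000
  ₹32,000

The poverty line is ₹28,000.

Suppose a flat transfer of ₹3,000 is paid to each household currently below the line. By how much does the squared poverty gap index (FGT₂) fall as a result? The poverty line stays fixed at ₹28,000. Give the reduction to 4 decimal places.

0.0179

Before: below the line — ₹15,000, ₹17,000; squared poverty gap index (FGT₂) = 0.041100.
After the ₹3,000 transfer: below the line — ₹18,000, ₹20,000; squared poverty gap index (FGT₂) = 0.023243.
Reduction = 0.041100 − 0.023243 = 0.0179.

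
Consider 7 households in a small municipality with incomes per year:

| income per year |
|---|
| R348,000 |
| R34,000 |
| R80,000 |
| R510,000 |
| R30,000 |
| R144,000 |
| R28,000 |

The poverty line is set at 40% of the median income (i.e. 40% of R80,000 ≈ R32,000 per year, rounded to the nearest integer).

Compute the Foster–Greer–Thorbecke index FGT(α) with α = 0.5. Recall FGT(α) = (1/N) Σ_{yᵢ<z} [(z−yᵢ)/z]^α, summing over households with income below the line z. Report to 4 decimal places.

Poor units: R28,000, R30,000 (q = 2 of N = 7).
Shortfall ratios: (32000−28000)/32000 = 0.1250; (32000−30000)/32000 = 0.0625.
Raised to α = 0.5: 0.35355; 0.25000.
Sum = 0.603553; FGT(0.5) = 0.603553 / 7 = 0.0862.

0.0862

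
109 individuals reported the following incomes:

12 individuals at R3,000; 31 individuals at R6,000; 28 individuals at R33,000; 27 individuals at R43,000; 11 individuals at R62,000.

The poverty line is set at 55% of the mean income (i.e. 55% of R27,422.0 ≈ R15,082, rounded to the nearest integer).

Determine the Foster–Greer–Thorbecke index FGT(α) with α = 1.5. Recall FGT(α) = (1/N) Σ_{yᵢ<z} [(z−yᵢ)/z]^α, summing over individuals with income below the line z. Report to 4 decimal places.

Below the line: 12×R3,000, 31×R6,000 (q = 43 of N = 109).
Gap ratios (z−y)/z: (15082−3000)/15082 = 0.8011 (×12); (15082−6000)/15082 = 0.6022 (×31).
Raised to α = 1.5: 0.71700 (×12); 0.46729 (×31).
Sum = 23.089915; FGT(1.5) = 23.089915 / 109 = 0.2118.

0.2118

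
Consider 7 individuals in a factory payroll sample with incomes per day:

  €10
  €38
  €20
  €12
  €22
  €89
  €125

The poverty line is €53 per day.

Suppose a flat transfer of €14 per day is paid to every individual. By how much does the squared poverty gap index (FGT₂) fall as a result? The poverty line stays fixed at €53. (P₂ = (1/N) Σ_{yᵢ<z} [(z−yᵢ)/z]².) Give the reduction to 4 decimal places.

Before: below the line — €10, €12, €20, €22, €38; squared poverty gap index (FGT₂) = 0.295225.
After the €14 transfer: below the line — €24, €26, €34, €36, €52; squared poverty gap index (FGT₂) = 0.112953.
Reduction = 0.295225 − 0.112953 = 0.1823.

0.1823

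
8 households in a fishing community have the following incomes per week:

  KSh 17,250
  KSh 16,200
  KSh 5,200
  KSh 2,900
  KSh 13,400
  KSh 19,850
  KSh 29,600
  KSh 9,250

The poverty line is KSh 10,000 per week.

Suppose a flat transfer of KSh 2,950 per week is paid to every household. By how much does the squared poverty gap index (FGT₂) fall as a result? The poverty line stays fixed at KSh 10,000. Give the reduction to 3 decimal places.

0.067

Before: below the line — KSh 2,900, KSh 5,200, KSh 9,250; squared poverty gap index (FGT₂) = 0.09252.
After the KSh 2,950 transfer: below the line — KSh 5,850, KSh 8,150; squared poverty gap index (FGT₂) = 0.02581.
Reduction = 0.09252 − 0.02581 = 0.067.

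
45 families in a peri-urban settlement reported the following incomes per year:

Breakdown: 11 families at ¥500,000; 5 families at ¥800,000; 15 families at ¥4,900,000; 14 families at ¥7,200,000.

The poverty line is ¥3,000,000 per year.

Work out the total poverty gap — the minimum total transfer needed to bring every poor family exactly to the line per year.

Poor units: 11×¥500,000, 5×¥800,000 (q = 16 of N = 45).
Individual gaps: 11×(3000000−500000) = 27500000; 5×(3000000−800000) = 11000000.
Aggregate gap = ¥38,500,000.

¥38,500,000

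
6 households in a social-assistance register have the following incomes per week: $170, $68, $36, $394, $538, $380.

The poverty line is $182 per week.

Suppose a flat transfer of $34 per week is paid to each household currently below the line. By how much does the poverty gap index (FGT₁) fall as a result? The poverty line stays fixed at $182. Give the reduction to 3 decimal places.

Before: below the line — $36, $68, $170; poverty gap index (FGT₁) = 0.24908.
After the $34 transfer: below the line — $70, $102; poverty gap index (FGT₁) = 0.17582.
Reduction = 0.24908 − 0.17582 = 0.073.

0.073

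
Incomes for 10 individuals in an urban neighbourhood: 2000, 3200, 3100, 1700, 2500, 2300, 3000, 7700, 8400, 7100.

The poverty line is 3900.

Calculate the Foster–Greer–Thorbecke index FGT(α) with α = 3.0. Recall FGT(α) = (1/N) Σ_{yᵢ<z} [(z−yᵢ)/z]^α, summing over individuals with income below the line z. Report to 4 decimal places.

0.0437

Below z: 1700, 2000, 2300, 2500, 3000, 3100, 3200 (q = 7 of N = 10).
Gap ratios (z−y)/z: (3900−1700)/3900 = 0.5641; (3900−2000)/3900 = 0.4872; (3900−2300)/3900 = 0.4103; (3900−2500)/3900 = 0.3590; (3900−3000)/3900 = 0.2308; (3900−3100)/3900 = 0.2051; (3900−3200)/3900 = 0.1795.
Raised to α = 3.0: 0.17950; 0.11563; 0.06905; 0.04626; 0.01229; 0.00863; 0.00578.
Sum = 0.437145; FGT(3.0) = 0.437145 / 10 = 0.0437.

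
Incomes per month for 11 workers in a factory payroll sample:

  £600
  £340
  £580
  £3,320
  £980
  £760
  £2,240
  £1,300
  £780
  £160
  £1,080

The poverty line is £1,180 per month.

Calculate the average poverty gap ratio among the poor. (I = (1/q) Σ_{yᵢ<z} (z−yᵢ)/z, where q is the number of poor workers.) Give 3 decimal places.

0.441

Below z: £160, £340, £580, £600, £760, £780, £980, £1,080 (q = 8 of N = 11).
Relative gaps: 0.8644, 0.7119, 0.5085, 0.4915, 0.3559, 0.3390, 0.1695, 0.0847; sum = 3.525424.
I averages over the q = 8 poor units only: 3.525424 / 8 = 0.441.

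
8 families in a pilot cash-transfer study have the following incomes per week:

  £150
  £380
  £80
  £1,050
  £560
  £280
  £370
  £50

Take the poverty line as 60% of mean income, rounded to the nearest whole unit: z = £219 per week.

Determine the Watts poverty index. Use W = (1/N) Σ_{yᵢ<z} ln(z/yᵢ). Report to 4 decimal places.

Poor units: £50, £80, £150 (q = 3 of N = 8).
Log shortfalls: ln(219/50) = 1.4770; ln(219/80) = 1.0070; ln(219/150) = 0.3784.
W = 2.862530 / 8 = 0.3578.

0.3578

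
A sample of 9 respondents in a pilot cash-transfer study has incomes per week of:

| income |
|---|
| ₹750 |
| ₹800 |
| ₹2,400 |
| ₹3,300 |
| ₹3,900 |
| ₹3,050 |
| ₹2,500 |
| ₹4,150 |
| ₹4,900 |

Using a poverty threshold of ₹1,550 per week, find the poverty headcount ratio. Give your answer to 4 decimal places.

2 of the 9 respondents have income below ₹1,550.
H = 2/9 = 0.2222.

0.2222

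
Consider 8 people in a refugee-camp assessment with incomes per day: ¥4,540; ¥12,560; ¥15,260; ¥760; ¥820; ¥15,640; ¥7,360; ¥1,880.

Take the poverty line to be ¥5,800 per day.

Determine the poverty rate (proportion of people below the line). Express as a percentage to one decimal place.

50.0%

4 of the 8 people have income below ¥5,800.
H = 4/8 = 50.0%.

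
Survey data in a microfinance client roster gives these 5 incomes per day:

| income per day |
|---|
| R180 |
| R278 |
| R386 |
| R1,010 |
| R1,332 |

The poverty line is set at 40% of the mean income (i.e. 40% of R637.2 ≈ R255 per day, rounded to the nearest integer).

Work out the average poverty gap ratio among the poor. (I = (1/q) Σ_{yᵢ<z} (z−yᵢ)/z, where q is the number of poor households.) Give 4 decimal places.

Below z: R180 (q = 1 of N = 5).
Relative gaps: 0.2941; sum = 0.294118.
The income-gap ratio divides by q (the poor only): 0.294118 / 1 = 0.2941.

0.2941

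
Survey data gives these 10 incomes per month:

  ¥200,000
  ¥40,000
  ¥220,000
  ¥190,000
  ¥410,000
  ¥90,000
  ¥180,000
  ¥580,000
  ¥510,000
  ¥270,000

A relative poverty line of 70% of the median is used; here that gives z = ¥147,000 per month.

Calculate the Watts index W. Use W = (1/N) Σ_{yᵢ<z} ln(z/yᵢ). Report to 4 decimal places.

0.1792

Poor units: ¥40,000, ¥90,000 (q = 2 of N = 10).
ln(z/y) terms: ln(147000/40000) = 1.3016; ln(147000/90000) = 0.4906.
W = 1.792176 / 10 = 0.1792.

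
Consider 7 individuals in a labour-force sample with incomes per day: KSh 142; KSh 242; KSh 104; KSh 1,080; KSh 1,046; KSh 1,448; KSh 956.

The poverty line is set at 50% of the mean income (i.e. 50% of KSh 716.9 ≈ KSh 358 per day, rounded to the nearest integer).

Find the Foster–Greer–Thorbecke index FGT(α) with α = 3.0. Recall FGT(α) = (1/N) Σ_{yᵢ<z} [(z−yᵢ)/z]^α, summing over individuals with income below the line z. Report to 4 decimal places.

Poor units: KSh 104, KSh 142, KSh 242 (q = 3 of N = 7).
Normalized shortfalls: (358−104)/358 = 0.7095; (358−142)/358 = 0.6034; (358−242)/358 = 0.3240.
Raised to α = 3.0: 0.35715; 0.21964; 0.03402.
Sum = 0.610811; FGT(3.0) = 0.610811 / 7 = 0.0873.

0.0873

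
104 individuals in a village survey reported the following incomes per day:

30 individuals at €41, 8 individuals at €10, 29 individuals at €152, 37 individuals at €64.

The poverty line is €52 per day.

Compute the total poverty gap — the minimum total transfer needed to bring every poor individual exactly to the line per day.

€666

Incomes under z: 8×€10, 30×€41 (q = 38 of N = 104).
Individual gaps: 8×(52−10) = 336; 30×(52−41) = 330.
Aggregate gap = €666.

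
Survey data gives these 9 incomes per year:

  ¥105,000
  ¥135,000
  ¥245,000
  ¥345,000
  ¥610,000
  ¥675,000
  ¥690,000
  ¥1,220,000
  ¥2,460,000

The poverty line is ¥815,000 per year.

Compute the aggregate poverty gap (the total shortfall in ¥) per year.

Below the line: ¥105,000, ¥135,000, ¥245,000, ¥345,000, ¥610,000, ¥675,000, ¥690,000 (q = 7 of N = 9).
Individual gaps: 815000−105000 = 710000; 815000−135000 = 680000; 815000−245000 = 570000; 815000−345000 = 470000; 815000−610000 = 205000; 815000−675000 = 140000; 815000−690000 = 125000.
Aggregate gap = ¥2,900,000.

¥2,900,000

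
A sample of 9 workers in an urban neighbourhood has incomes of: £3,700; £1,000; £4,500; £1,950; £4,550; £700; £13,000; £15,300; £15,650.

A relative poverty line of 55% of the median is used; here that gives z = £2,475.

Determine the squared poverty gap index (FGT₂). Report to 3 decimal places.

Incomes under z: £700, £1,000, £1,950 (q = 3 of N = 9).
Relative gaps: (2475−700)/2475 = 0.7172; (2475−1000)/2475 = 0.5960; (2475−1950)/2475 = 0.2121.
Squared: 0.5143; 0.3552; 0.0450.
Sum = 0.914499; P₂ = 0.914499 / 9 = 0.102.

0.102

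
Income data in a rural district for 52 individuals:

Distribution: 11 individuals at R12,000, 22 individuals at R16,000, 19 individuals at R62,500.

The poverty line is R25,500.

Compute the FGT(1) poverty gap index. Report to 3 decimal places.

0.270

Poor units: 11×R12,000, 22×R16,000 (q = 33 of N = 52).
Normalized shortfalls: (25500−12000)/25500 = 0.5294 (×11); (25500−16000)/25500 = 0.3725 (×22).
Σ = 14.019608. Dividing by the full population N = 52 gives P₁ = 0.270.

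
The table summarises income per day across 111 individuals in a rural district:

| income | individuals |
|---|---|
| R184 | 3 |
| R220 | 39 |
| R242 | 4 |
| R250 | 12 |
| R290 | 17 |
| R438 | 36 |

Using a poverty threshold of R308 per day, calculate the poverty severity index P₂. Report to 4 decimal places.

Below the line: 3×R184, 39×R220, 4×R242, 12×R250, 17×R290 (q = 75 of N = 111).
Normalized shortfalls: (308−184)/308 = 0.4026 (×3); (308−220)/308 = 0.2857 (×39); (308−242)/308 = 0.2143 (×4); (308−250)/308 = 0.1883 (×12); (308−290)/308 = 0.0584 (×17).
Squared: 0.1621 (×3); 0.0816 (×39); 0.0459 (×4); 0.0355 (×12); 0.0034 (×17).
Sum = 4.337199; P₂ = 4.337199 / 111 = 0.0391.

0.0391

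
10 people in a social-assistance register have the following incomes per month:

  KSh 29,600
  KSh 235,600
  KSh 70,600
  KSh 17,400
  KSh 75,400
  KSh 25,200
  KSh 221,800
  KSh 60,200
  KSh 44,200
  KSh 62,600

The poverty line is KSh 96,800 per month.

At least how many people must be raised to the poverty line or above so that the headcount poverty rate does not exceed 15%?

8 of the 10 people are poor, so H = 8/10 = 0.800.
A headcount ratio of at most 15% allows at most ⌊0.15 × 10⌋ = 1 poor people.
So at least 8 − 1 = 7 must be lifted.

7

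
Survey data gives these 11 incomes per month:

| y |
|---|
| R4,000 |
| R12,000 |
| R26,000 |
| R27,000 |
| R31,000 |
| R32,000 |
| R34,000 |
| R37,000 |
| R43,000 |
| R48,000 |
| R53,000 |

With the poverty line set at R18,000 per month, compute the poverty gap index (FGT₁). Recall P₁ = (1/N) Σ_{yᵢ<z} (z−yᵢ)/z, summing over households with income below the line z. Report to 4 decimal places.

0.1010

Poor units: R4,000, R12,000 (q = 2 of N = 11).
Shortfall ratios: (18000−4000)/18000 = 0.7778; (18000−12000)/18000 = 0.3333.
Σ = 1.111111. Dividing by the full population N = 11 gives P₁ = 0.1010.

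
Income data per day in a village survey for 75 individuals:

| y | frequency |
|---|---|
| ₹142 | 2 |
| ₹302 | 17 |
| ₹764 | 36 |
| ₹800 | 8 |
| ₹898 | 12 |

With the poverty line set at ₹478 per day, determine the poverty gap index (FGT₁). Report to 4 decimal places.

Below z: 2×₹142, 17×₹302 (q = 19 of N = 75).
Gap ratios (z−y)/z: (478−142)/478 = 0.7029 (×2); (478−302)/478 = 0.3682 (×17).
Sum of shortfalls = 7.665272; P₁ averages over all N: 7.665272 / 75 = 0.1022.

0.1022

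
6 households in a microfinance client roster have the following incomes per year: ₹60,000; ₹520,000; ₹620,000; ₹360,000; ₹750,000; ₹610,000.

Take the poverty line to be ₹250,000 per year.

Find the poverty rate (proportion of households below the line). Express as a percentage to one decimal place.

16.7%

1 of the 6 households have income below ₹250,000.
H = 1/6 = 16.7%.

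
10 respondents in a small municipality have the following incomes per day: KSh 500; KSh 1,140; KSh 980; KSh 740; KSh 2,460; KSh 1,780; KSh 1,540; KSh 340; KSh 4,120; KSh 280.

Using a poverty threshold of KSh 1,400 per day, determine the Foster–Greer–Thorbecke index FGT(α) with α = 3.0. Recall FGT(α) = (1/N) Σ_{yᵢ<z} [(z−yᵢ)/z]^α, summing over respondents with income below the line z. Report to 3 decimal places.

0.135

Below the line: KSh 280, KSh 340, KSh 500, KSh 740, KSh 980, KSh 1,140 (q = 6 of N = 10).
Normalized shortfalls: (1400−280)/1400 = 0.8000; (1400−340)/1400 = 0.7571; (1400−500)/1400 = 0.6429; (1400−740)/1400 = 0.4714; (1400−980)/1400 = 0.3000; (1400−1140)/1400 = 0.1857.
Raised to α = 3.0: 0.51200; 0.43404; 0.26567; 0.10477; 0.02700; 0.00641.
Sum = 1.349892; FGT(3.0) = 1.349892 / 10 = 0.135.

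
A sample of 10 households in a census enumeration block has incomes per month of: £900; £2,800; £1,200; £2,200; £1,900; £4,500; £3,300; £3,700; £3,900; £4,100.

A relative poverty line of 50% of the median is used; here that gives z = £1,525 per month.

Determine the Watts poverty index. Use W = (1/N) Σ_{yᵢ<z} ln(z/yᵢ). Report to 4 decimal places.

0.0767

Below z: £900, £1,200 (q = 2 of N = 10).
ln(z/y) terms: ln(1525/900) = 0.5274; ln(1525/1200) = 0.2397.
W = 0.767028 / 10 = 0.0767.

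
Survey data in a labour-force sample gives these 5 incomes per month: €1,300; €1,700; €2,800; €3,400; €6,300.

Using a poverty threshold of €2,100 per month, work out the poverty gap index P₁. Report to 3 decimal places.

0.114

Below z: €1,300, €1,700 (q = 2 of N = 5).
Relative gaps: (2100−1300)/2100 = 0.3810; (2100−1700)/2100 = 0.1905.
Σ = 0.571429. Dividing by the full population N = 5 gives P₁ = 0.114.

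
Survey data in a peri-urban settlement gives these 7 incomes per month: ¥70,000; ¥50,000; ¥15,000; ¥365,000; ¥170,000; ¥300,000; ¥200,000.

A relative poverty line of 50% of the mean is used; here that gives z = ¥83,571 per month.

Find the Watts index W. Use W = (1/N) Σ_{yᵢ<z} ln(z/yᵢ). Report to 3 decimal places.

0.344

Poor units: ¥15,000, ¥50,000, ¥70,000 (q = 3 of N = 7).
Log shortfalls: ln(83571/15000) = 1.7176; ln(83571/50000) = 0.5137; ln(83571/70000) = 0.1772.
W = 2.408521 / 7 = 0.344.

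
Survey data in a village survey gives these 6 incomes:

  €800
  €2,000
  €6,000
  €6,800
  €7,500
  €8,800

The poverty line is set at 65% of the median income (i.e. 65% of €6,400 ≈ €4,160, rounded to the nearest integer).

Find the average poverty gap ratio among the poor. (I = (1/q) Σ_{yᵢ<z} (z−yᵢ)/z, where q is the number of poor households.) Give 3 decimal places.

0.663

Below the line: €800, €2,000 (q = 2 of N = 6).
Relative gaps: 0.8077, 0.5192; sum = 1.326923.
I averages over the q = 2 poor units only: 1.326923 / 2 = 0.663.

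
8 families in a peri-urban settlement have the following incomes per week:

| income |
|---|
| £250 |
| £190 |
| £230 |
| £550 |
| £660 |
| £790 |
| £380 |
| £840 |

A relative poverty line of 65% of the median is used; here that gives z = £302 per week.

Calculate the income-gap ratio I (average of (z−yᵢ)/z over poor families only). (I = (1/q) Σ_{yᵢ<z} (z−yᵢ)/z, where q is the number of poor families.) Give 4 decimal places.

Incomes under z: £190, £230, £250 (q = 3 of N = 8).
Relative gaps: 0.3709, 0.2384, 0.1722; sum = 0.781457.
The income-gap ratio divides by q (the poor only): 0.781457 / 3 = 0.2605.

0.2605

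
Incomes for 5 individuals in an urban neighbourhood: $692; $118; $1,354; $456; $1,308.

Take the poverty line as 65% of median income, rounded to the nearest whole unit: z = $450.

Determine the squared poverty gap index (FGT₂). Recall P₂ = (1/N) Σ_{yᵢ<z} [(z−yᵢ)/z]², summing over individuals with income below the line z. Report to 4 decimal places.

0.1089

Below the line: $118 (q = 1 of N = 5).
Normalized shortfalls: (450−118)/450 = 0.7378.
Squared: 0.5443.
Sum = 0.544316; P₂ = 0.544316 / 5 = 0.1089.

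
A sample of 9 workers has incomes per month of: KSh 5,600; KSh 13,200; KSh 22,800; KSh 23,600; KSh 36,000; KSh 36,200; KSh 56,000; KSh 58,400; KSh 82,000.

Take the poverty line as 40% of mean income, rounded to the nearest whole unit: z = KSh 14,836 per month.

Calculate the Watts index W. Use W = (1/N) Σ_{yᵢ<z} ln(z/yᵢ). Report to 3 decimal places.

Below the line: KSh 5,600, KSh 13,200 (q = 2 of N = 9).
Log shortfalls: ln(14836/5600) = 0.9743; ln(14836/13200) = 0.1168.
W = 1.091130 / 9 = 0.121.

0.121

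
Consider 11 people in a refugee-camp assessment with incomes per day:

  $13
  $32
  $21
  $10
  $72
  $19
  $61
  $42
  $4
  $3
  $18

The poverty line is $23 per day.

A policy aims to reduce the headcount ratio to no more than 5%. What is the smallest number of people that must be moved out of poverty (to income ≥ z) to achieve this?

7

Currently q = 7 of N = 11 are below the line (H = 0.636).
A headcount ratio of at most 5% allows at most ⌊0.05 × 11⌋ = 0 poor people.
So at least 7 − 0 = 7 must be lifted.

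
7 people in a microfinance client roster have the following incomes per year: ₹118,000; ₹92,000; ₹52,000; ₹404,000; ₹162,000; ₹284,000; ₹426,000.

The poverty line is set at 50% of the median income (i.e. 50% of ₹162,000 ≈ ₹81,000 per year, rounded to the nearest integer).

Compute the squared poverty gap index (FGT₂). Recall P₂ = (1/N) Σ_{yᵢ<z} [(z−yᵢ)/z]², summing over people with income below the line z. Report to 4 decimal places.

Below the line: ₹52,000 (q = 1 of N = 7).
Relative gaps: (81000−52000)/81000 = 0.3580.
Squared: 0.1282.
Sum = 0.128182; P₂ = 0.128182 / 7 = 0.0183.

0.0183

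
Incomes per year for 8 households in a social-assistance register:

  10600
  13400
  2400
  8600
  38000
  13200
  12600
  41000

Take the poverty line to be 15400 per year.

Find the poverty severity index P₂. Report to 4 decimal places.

0.1344

Below the line: 2400, 8600, 10600, 12600, 13200, 13400 (q = 6 of N = 8).
Normalized shortfalls: (15400−2400)/15400 = 0.8442; (15400−8600)/15400 = 0.4416; (15400−10600)/15400 = 0.3117; (15400−12600)/15400 = 0.1818; (15400−13200)/15400 = 0.1429; (15400−13400)/15400 = 0.1299.
Squared: 0.7126; 0.1950; 0.0971; 0.0331; 0.0204; 0.0169.
Sum = 1.075055; P₂ = 1.075055 / 8 = 0.1344.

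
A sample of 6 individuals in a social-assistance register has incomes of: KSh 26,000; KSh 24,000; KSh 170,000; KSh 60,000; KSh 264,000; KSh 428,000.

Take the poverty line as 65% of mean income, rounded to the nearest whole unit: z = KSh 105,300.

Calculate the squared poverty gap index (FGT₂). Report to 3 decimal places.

Poor units: KSh 24,000, KSh 26,000, KSh 60,000 (q = 3 of N = 6).
Relative gaps: (105300−24000)/105300 = 0.7721; (105300−26000)/105300 = 0.7531; (105300−60000)/105300 = 0.4302.
Squared: 0.5961; 0.5671; 0.1851.
Sum = 1.348318; P₂ = 1.348318 / 6 = 0.225.

0.225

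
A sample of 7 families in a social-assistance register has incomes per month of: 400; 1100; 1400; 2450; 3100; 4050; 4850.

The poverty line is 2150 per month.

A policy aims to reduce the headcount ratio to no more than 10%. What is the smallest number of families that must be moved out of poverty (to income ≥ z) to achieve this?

3 of the 7 families are poor, so H = 3/7 = 0.429.
A headcount ratio of at most 10% allows at most ⌊0.10 × 7⌋ = 0 poor families.
So at least 3 − 0 = 3 must be lifted.

3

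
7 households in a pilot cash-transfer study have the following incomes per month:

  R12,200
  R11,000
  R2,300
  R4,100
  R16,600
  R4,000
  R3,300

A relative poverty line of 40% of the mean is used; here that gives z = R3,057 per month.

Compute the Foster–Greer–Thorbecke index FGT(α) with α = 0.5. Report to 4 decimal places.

Below the line: R2,300 (q = 1 of N = 7).
Shortfall ratios: (3057−2300)/3057 = 0.2476.
Raised to α = 0.5: 0.49762.
Sum = 0.497623; FGT(0.5) = 0.497623 / 7 = 0.0711.

0.0711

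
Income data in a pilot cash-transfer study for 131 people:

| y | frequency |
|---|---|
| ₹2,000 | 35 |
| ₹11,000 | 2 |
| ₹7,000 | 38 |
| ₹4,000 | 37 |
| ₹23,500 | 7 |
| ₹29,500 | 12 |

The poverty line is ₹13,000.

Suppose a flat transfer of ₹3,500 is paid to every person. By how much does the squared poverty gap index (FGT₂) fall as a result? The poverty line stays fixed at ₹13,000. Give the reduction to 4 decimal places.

0.2386

Before: below the line — 35×₹2,000, 37×₹4,000, 38×₹7,000, 2×₹11,000; squared poverty gap index (FGT₂) = 0.388816.
After the ₹3,500 transfer: below the line — 35×₹5,500, 37×₹7,500, 38×₹10,500; squared poverty gap index (FGT₂) = 0.150210.
Reduction = 0.388816 − 0.150210 = 0.2386.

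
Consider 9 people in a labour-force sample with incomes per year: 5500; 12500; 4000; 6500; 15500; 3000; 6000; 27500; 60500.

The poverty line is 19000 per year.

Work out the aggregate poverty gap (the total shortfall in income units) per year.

Below z: 3000, 4000, 5500, 6000, 6500, 12500, 15500 (q = 7 of N = 9).
Individual gaps: 19000−3000 = 16000; 19000−4000 = 15000; 19000−5500 = 13500; 19000−6000 = 13000; 19000−6500 = 12500; 19000−12500 = 6500; 19000−15500 = 3500.
Aggregate gap = 80000.

80000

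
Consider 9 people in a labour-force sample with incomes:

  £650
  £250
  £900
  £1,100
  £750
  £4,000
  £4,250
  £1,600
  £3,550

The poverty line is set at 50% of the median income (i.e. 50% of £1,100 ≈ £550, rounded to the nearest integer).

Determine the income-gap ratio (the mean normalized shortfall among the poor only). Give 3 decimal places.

Below the line: £250 (q = 1 of N = 9).
Relative gaps: 0.5455; sum = 0.545455.
The income-gap ratio divides by q (the poor only): 0.545455 / 1 = 0.545.

0.545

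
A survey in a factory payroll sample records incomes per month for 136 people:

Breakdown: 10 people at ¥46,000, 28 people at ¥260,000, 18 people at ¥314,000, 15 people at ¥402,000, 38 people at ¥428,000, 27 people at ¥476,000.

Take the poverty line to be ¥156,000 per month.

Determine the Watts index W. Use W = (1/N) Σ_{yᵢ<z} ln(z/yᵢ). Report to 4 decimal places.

0.0898

Poor units: 10×¥46,000 (q = 10 of N = 136).
Log gaps: ln(156000/46000) = 1.2212 (×10).
W = 12.212146 / 136 = 0.0898.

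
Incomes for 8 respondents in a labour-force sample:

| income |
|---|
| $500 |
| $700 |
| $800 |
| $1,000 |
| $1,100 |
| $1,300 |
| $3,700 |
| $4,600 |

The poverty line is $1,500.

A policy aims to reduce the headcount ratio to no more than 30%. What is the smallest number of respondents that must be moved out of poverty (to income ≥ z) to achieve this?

4

Currently q = 6 of N = 8 are below the line (H = 0.750).
A headcount ratio of at most 30% allows at most ⌊0.30 × 8⌋ = 2 poor respondents.
So at least 6 − 2 = 4 must be lifted.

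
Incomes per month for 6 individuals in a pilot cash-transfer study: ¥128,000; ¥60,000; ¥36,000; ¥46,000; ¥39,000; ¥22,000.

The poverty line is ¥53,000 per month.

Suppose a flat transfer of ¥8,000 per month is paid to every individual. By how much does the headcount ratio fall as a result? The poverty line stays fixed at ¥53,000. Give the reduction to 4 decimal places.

Before: below the line — ¥22,000, ¥36,000, ¥39,000, ¥46,000; headcount ratio = 0.666667.
After the ¥8,000 transfer: below the line — ¥30,000, ¥44,000, ¥47,000; headcount ratio = 0.500000.
Reduction = 0.666667 − 0.500000 = 0.1667.

0.1667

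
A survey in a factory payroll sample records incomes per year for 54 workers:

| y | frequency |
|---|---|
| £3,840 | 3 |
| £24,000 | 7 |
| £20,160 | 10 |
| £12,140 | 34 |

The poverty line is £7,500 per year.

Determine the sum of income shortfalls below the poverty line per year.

£10,980

Poor units: 3×£3,840 (q = 3 of N = 54).
Individual gaps: 3×(7500−3840) = 10980.
Aggregate gap = £10,980.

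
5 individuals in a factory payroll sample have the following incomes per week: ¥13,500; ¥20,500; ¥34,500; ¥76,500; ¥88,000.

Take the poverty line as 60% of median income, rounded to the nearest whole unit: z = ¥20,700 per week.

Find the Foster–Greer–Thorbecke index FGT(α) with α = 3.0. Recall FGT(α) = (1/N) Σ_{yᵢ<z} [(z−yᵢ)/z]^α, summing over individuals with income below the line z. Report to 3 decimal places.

Incomes under z: ¥13,500, ¥20,500 (q = 2 of N = 5).
Normalized shortfalls: (20700−13500)/20700 = 0.3478; (20700−20500)/20700 = 0.0097.
Raised to α = 3.0: 0.04208; 0.00000.
Sum = 0.042082; FGT(3.0) = 0.042082 / 5 = 0.008.

0.008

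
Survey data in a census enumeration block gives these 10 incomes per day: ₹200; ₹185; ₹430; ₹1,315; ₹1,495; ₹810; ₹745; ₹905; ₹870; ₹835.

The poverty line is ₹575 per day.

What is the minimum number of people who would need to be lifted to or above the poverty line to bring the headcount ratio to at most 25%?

Currently q = 3 of N = 10 are below the line (H = 0.300).
A headcount ratio of at most 25% allows at most ⌊0.25 × 10⌋ = 2 poor people.
So at least 3 − 2 = 1 must be lifted.

1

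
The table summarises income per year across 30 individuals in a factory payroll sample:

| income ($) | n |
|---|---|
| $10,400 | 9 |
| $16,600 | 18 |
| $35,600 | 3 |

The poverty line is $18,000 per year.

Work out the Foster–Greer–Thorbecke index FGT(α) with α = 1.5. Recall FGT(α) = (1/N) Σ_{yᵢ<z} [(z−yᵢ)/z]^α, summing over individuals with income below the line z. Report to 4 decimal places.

0.0953

Below z: 9×$10,400, 18×$16,600 (q = 27 of N = 30).
Normalized shortfalls: (18000−10400)/18000 = 0.4222 (×9); (18000−16600)/18000 = 0.0778 (×18).
Raised to α = 1.5: 0.27435 (×9); 0.02169 (×18).
Sum = 2.859629; FGT(1.5) = 2.859629 / 30 = 0.0953.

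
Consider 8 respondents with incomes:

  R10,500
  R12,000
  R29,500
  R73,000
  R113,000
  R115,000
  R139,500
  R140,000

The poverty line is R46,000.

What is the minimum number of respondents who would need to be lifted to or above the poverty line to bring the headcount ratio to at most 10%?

3

Currently q = 3 of N = 8 are below the line (H = 0.375).
A headcount ratio of at most 10% allows at most ⌊0.10 × 8⌋ = 0 poor respondents.
So at least 3 − 0 = 3 must be lifted.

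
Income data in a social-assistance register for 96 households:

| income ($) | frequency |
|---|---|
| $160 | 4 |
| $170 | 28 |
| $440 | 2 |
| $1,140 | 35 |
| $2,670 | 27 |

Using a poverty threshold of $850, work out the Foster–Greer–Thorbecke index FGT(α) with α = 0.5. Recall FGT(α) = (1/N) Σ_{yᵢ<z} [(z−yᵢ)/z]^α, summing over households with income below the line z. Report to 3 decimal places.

Below the line: 4×$160, 28×$170, 2×$440 (q = 34 of N = 96).
Normalized shortfalls: (850−160)/850 = 0.8118 (×4); (850−170)/850 = 0.8000 (×28); (850−440)/850 = 0.4824 (×2).
Raised to α = 0.5: 0.90098 (×4); 0.89443 (×28); 0.69452 (×2).
Sum = 30.036913; FGT(0.5) = 30.036913 / 96 = 0.313.

0.313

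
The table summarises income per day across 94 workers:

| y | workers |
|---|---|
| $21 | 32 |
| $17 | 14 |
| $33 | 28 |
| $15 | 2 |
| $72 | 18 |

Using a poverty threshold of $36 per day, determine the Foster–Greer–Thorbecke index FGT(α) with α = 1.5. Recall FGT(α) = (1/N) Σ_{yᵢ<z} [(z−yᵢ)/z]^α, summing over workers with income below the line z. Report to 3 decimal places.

0.165

Incomes under z: 2×$15, 14×$17, 32×$21, 28×$33 (q = 76 of N = 94).
Shortfall ratios: (36−15)/36 = 0.5833 (×2); (36−17)/36 = 0.5278 (×14); (36−21)/36 = 0.4167 (×32); (36−33)/36 = 0.0833 (×28).
Raised to α = 1.5: 0.44553 (×2); 0.38342 (×14); 0.26896 (×32); 0.02406 (×28).
Sum = 15.539165; FGT(1.5) = 15.539165 / 94 = 0.165.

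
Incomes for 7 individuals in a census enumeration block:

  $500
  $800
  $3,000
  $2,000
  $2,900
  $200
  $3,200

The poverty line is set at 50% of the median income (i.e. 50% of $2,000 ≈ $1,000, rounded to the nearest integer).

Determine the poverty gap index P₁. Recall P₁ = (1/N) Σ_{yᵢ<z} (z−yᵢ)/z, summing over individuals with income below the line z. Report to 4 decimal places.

Below the line: $200, $500, $800 (q = 3 of N = 7).
Gap ratios (z−y)/z: (1000−200)/1000 = 0.8000; (1000−500)/1000 = 0.5000; (1000−800)/1000 = 0.2000.
Σ = 1.500000. Dividing by the full population N = 7 gives P₁ = 0.2143.

0.2143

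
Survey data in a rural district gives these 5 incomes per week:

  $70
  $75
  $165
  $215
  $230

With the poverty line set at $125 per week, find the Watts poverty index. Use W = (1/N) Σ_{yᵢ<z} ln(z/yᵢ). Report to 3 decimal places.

0.218

Incomes under z: $70, $75 (q = 2 of N = 5).
Log shortfalls: ln(125/70) = 0.5798; ln(125/75) = 0.5108.
W = 1.090644 / 5 = 0.218.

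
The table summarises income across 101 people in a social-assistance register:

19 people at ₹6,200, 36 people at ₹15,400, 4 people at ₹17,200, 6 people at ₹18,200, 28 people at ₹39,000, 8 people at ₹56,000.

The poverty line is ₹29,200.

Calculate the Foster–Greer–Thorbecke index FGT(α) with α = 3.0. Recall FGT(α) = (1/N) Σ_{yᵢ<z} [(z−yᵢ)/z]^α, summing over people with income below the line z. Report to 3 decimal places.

0.135

Incomes under z: 19×₹6,200, 36×₹15,400, 4×₹17,200, 6×₹18,200 (q = 65 of N = 101).
Gap ratios (z−y)/z: (29200−6200)/29200 = 0.7877 (×19); (29200−15400)/29200 = 0.4726 (×36); (29200−17200)/29200 = 0.4110 (×4); (29200−18200)/29200 = 0.3767 (×6).
Raised to α = 3.0: 0.48869 (×19); 0.10556 (×36); 0.06941 (×4); 0.05346 (×6).
Sum = 13.683592; FGT(3.0) = 13.683592 / 101 = 0.135.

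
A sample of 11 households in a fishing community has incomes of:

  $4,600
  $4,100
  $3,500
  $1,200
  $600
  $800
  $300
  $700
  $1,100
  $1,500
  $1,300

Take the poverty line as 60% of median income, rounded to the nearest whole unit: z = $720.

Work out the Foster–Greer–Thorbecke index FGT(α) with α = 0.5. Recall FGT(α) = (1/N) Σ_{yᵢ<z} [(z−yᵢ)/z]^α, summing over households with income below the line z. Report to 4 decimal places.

Poor units: $300, $600, $700 (q = 3 of N = 11).
Shortfall ratios: (720−300)/720 = 0.5833; (720−600)/720 = 0.1667; (720−700)/720 = 0.0278.
Raised to α = 0.5: 0.76376; 0.40825; 0.16667.
Sum = 1.338678; FGT(0.5) = 1.338678 / 11 = 0.1217.

0.1217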